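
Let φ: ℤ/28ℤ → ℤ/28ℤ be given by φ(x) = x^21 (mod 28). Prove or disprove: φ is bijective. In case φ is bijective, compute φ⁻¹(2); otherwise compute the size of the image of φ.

9

φ(2): Repeated squaring mod 28: 2^1 ≡ 2, 2^2 ≡ 2² = 4, 2^4 ≡ 4² = 16, 2^8 ≡ 16² = 256 ≡ 4, 2^16 ≡ 4² = 16. Since 21 = 16 + 4 + 1, 2^21 ≡ 16·16·2: 16·16 = 256 ≡ 4, then 4·2 = 8. So 2^21 ≡ 8 (mod 28).
φ(4): Repeated squaring mod 28: 4^1 ≡ 4, 4^2 ≡ 4² = 16, 4^4 ≡ 16² = 256 ≡ 4, 4^8 ≡ 4² = 16, 4^16 ≡ 16² = 256 ≡ 4. Since 21 = 16 + 4 + 1, 4^21 ≡ 4·4·4: 4·4 = 16, then 16·4 = 64 ≡ 8. So 4^21 ≡ 8 (mod 28).
So φ(2) = φ(4) = 8 while 2 ≠ 4, so φ is not injective, hence not bijective.
Since φ is not bijective, we determine |image(φ)|. Computing x^21 mod 28 for each x (by repeated squaring, reducing mod 28 at every step), the values φ(0), φ(1), …, φ(27) are: 0, 1, 8, 27, 8, 13, 20, 7, 8, 1, 20, 15, 20, 13, 0, 15, 8, 13, 8, 27, 20, 21, 8, 15, 20, 1, 20, 27.
The distinct values are {0, 1, 7, 8, 13, 15, 20, 21, 27}; there are 9 of them.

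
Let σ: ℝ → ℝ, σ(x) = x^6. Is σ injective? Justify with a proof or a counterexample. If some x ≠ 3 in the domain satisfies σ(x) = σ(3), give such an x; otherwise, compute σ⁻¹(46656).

-3

σ(3) = 729 = (−3)^6 = σ(−3) (since 6 is even), with 3 ≠ −3. So σ is not injective.
For the follow-up, such an x exists: taking x = −3 ∈ ℝ gives σ(−3) = 729 = σ(3) with −3 ≠ 3.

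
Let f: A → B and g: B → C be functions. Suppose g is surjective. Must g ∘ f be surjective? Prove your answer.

No. Take A = {0}, B = C = {0, 1, 2}, f(0) = 0, and g = identity (surjective).
Then (g ∘ f)(0) = 0, and 2 ∈ C has no preimage under g ∘ f, so g ∘ f is not surjective.

not surjective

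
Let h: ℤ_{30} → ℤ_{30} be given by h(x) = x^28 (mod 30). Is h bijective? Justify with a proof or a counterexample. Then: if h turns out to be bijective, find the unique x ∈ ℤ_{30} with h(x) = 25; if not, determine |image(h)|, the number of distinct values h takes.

8

h(2): Repeated squaring mod 30: 2^1 ≡ 2, 2^2 ≡ 2² = 4, 2^4 ≡ 4² = 16, 2^8 ≡ 16² = 256 ≡ 16, 2^16 ≡ 16² = 256 ≡ 16. Since 28 = 16 + 8 + 4, 2^28 ≡ 16·16·16: 16·16 = 256 ≡ 16, then 16·16 = 256 ≡ 16. So 2^28 ≡ 16 (mod 30).
h(4): Repeated squaring mod 30: 4^1 ≡ 4, 4^2 ≡ 4² = 16, 4^4 ≡ 16² = 256 ≡ 16, 4^8 ≡ 16² = 256 ≡ 16, 4^16 ≡ 16² = 256 ≡ 16. Since 28 = 16 + 8 + 4, 4^28 ≡ 16·16·16: 16·16 = 256 ≡ 16, then 16·16 = 256 ≡ 16. So 4^28 ≡ 16 (mod 30).
So h(2) = h(4) = 16 while 2 ≠ 4, hence h is not injective, hence not bijective.
Since h is not bijective, we determine |image(h)|. Computing x^28 mod 30 for each x (by repeated squaring, reducing mod 30 at every step), the values h(0), h(1), …, h(29) are: 0, 1, 16, 21, 16, 25, 6, 1, 16, 21, 10, 1, 6, 1, 16, 15, 16, 1, 6, 1, 10, 21, 16, 1, 6, 25, 16, 21, 16, 1.
The distinct values are {0, 1, 6, 10, 15, 16, 21, 25}; there are 8 of them.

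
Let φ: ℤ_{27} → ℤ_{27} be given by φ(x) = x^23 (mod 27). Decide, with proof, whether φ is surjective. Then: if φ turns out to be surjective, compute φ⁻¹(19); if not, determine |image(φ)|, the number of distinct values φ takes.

19

φ(0) = 0^23 = 0.
φ(3): Repeated squaring mod 27: 3^1 ≡ 3, 3^2 ≡ 3² = 9, 3^4 ≡ 9² = 81 ≡ 0, 3^8 ≡ 0² = 0, 3^16 ≡ 0² = 0. Since 23 = 16 + 4 + 2 + 1, 3^23 ≡ 0·0·9·3: 0·0 = 0, then 0·9 = 0, then 0·3 = 0. So 3^23 ≡ 0 (mod 27).
So φ(0) = φ(3) = 0 while 0 ≠ 3, so φ is not injective.
A non-injective map from the 27-element set ℤ_{27} to itself takes at most 26 distinct values, so it cannot be surjective. So φ is not surjective.
Since φ is not surjective, we determine |image(φ)|. Computing x^23 mod 27 for each x (by repeated squaring, reducing mod 27 at every step), the values φ(0), φ(1), …, φ(26) are: 0, 1, 5, 0, 25, 20, 0, 13, 17, 0, 19, 23, 0, 16, 11, 0, 4, 8, 0, 10, 14, 0, 7, 2, 0, 22, 26.
The distinct values are {0, 1, 2, 4, 5, 7, 8, 10, 11, 13, 14, 16, 17, 19, 20, 22, 23, 25, 26}; there are 19 of them.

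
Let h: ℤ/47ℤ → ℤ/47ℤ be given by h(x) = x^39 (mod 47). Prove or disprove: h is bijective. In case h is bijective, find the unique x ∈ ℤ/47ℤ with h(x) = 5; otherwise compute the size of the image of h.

Since 47 is prime, the nonzero elements of ℤ/47ℤ form a cyclic group of order 46.
As gcd(39, 46) = 1, raising to the 39th power is a bijection on this group: if u^39 ≡ v^39 then (uv^{−1})^39 = 1, and the only element of order dividing gcd(39, 46) = 1 is 1, so u = v.
With h(0) = 0 this makes h injective on all of ℤ/47ℤ, hence bijective (finite equal-size domain and codomain). In particular h is bijective.
Since h is bijective, we find the preimage of 5. The inverse of x ↦ x^39 on (ℤ/47ℤ)^× is x ↦ x^13, because 39·13 = 507 = 11·46 + 1 ≡ 1 (mod 46) and x^{46} = 1 for x ≠ 0 (Fermat). So h⁻¹(5) = 5^13 mod 47.
Repeated squaring mod 47: 5^1 ≡ 5, 5^2 ≡ 5² = 25, 5^4 ≡ 25² = 625 ≡ 14, 5^8 ≡ 14² = 196 ≡ 8. Since 13 = 8 + 4 + 1, 5^13 ≡ 8·14·5: 8·14 = 112 ≡ 18, then 18·5 = 90 ≡ 43. So 5^13 ≡ 43 (mod 47).
Hence h⁻¹(5) = 43.

43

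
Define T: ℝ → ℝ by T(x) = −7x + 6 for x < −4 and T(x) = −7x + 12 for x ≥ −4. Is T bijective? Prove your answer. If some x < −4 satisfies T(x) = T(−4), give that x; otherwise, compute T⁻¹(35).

-34/7

Both pieces are strictly decreasing (slopes −7 and −7), so each is injective on its own interval.
The left piece maps (−∞, −4) onto (34, ∞); the right piece maps [−4, ∞) onto (−∞, 40].
These images overlap. In particular T(−4) = 40 (right piece), and solving −7x + 6 = 40 on the left piece gives x = −34/7 < −4.
So T(−34/7) = T(−4) with −34/7 ≠ −4, and T is not injective, hence not bijective. This x = −34/7 is the requested value below −4.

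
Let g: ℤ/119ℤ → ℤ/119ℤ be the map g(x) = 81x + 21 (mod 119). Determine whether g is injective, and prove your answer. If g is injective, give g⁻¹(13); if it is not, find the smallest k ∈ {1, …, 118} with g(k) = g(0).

Recall that g is injective when g(u) = g(v) forces u = v.
If g(u) = g(v), then 81u ≡ 81v (mod 119). Because gcd(81, 119) = 1, we may cancel 81 to get u ≡ v (mod 119).
So g is injective.
We now compute 81⁻¹ mod 119 explicitly. Euclid's algorithm: 119 = 1·81 + 38, 81 = 2·38 + 5, 38 = 7·5 + 3, 5 = 1·3 + 2, 3 = 1·2 + 1; back-substituting gives 1 = 72·81 − 49·119, so 81⁻¹ ≡ 72 (mod 119).
Since g is injective, we find g⁻¹(13): we need 81x ≡ 13 − 21 ≡ 111 (mod 119). Using 81⁻¹ = 72: x ≡ 72·111 = 7992 = 67·119 + 19, so x = 19.
Check: g(19) = 81·19 + 21 = 1560 = 13·119 + 13 ≡ 13 (mod 119).

19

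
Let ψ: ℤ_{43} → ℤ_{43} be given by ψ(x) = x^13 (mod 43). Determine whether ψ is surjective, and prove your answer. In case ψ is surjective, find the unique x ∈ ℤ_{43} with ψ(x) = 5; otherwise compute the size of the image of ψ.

Since 43 is prime, the nonzero elements of ℤ_{43} form a cyclic group of order 42.
As gcd(13, 42) = 1, raising to the 13th power is a bijection on this group: if s^13 ≡ t^13 then (st^{−1})^13 = 1, and the only element of order dividing gcd(13, 42) = 1 is 1, so s = t.
With ψ(0) = 0 this makes ψ injective on all of ℤ_{43}, hence bijective (finite equal-size domain and codomain). In particular ψ is surjective.
Since ψ is surjective, we find the preimage of 5. The inverse of x ↦ x^13 on (ℤ_{43})^× is x ↦ x^13, because 13·13 = 169 = 4·42 + 1 ≡ 1 (mod 42) and x^{42} = 1 for x ≠ 0 (Fermat). So ψ⁻¹(5) = 5^13 mod 43.
Repeated squaring mod 43: 5^1 ≡ 5, 5^2 ≡ 5² = 25, 5^4 ≡ 25² = 625 ≡ 23, 5^8 ≡ 23² = 529 ≡ 13. Since 13 = 8 + 4 + 1, 5^13 ≡ 13·23·5: 13·23 = 299 ≡ 41, then 41·5 = 205 ≡ 33. So 5^13 ≡ 33 (mod 43).
Hence ψ⁻¹(5) = 33.

33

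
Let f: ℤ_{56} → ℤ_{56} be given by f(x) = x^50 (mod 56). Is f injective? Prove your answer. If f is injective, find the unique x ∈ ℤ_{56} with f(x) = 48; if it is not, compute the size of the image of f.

8

f(6): Repeated squaring mod 56: 6^1 ≡ 6, 6^2 ≡ 6² = 36, 6^4 ≡ 36² = 1296 ≡ 8, 6^8 ≡ 8² = 64 ≡ 8, 6^16 ≡ 8² = 64 ≡ 8, 6^32 ≡ 8² = 64 ≡ 8. Since 50 = 32 + 16 + 2, 6^50 ≡ 8·8·36: 8·8 = 64 ≡ 8, then 8·36 = 288 ≡ 8. So 6^50 ≡ 8 (mod 56).
f(8): Repeated squaring mod 56: 8^1 ≡ 8, 8^2 ≡ 8² = 64 ≡ 8, 8^4 ≡ 8² = 64 ≡ 8, 8^8 ≡ 8² = 64 ≡ 8, 8^16 ≡ 8² = 64 ≡ 8, 8^32 ≡ 8² = 64 ≡ 8. Since 50 = 32 + 16 + 2, 8^50 ≡ 8·8·8: 8·8 = 64 ≡ 8, then 8·8 = 64 ≡ 8. So 8^50 ≡ 8 (mod 56).
So f(6) = f(8) = 8 while 6 ≠ 8, therefore f is not injective.
Since f is not injective, we determine |image(f)|. Computing x^50 mod 56 for each x (by repeated squaring, reducing mod 56 at every step), the values f(0), f(1), …, f(55) are: 0, 1, 32, 9, 16, 25, 8, 49, 8, 25, 16, 9, 32, 1, 0, 1, 32, 9, 16, 25, 8, 49, 8, 25, 16, 9, 32, 1, 0, 1, 32, 9, 16, 25, 8, 49, 8, 25, 16, 9, 32, 1, 0, 1, 32, 9, 16, 25, 8, 49, 8, 25, 16, 9, 32, 1.
The distinct values are {0, 1, 8, 9, 16, 25, 32, 49}; there are 8 of them.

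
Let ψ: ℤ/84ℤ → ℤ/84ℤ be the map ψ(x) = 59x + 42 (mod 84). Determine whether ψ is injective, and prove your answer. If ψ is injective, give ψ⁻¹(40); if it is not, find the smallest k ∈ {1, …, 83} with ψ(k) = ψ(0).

74

If ψ(s) = ψ(t), then 59s ≡ 59t (mod 84). Because gcd(59, 84) = 1, we may cancel 59 to get s ≡ t (mod 84).
So ψ is injective.
We now compute 59⁻¹ mod 84 explicitly. Euclid's algorithm: 84 = 1·59 + 25, 59 = 2·25 + 9, 25 = 2·9 + 7, 9 = 1·7 + 2, 7 = 3·2 + 1; back-substituting gives 1 = 47·59 − 33·84, so 59⁻¹ ≡ 47 (mod 84).
Since ψ is injective, we find ψ⁻¹(40): we need 59x ≡ 40 − 42 ≡ 82 (mod 84). Using 59⁻¹ = 47: x ≡ 47·82 = 3854 = 45·84 + 74, so x = 74.
Check: ψ(74) = 59·74 + 42 = 4408 = 52·84 + 40 ≡ 40 (mod 84).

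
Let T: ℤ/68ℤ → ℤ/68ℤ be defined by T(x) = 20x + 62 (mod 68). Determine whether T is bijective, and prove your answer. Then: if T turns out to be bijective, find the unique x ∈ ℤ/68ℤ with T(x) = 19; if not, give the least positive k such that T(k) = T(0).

17

We have gcd(20, 68) = 4 > 1. Taking u = 0 and v = 17: T(0) = 62 and T(17) = 20·17 + 62 = 402 ≡ 62 (mod 68).
So T(0) = T(17) while 0 ≠ 17, so T is not injective, hence not bijective.
Since T is not bijective, we find the least positive k with T(k) = T(0): this means 20k ≡ 0 (mod 68), i.e. 68 ∣ 20k. Since gcd(20, 68) = 4, dividing through by 4 this holds exactly when 17 ∣ 5k, and as gcd(5, 17) = 1, exactly when 17 ∣ k.
The smallest positive such k is 17.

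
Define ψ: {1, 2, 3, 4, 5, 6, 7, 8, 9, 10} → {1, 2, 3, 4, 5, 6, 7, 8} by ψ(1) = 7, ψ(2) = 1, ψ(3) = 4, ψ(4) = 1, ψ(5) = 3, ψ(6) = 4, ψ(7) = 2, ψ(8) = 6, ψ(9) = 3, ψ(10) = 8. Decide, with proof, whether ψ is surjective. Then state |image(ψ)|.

No element maps to 5, so ψ is not surjective.
The image of ψ is {1, 2, 3, 4, 6, 7, 8}, which has 7 elements.

7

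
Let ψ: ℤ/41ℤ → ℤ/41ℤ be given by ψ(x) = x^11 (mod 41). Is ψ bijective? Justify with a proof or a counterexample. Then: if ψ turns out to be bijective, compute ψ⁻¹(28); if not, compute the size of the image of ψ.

Since 41 is prime, the nonzero elements of ℤ/41ℤ form a cyclic group of order 40.
As gcd(11, 40) = 1, raising to the 11th power is a bijection on this group: if u^11 ≡ v^11 then (uv^{−1})^11 = 1, and the only element of order dividing gcd(11, 40) = 1 is 1, so u = v.
With ψ(0) = 0 this makes ψ injective on all of ℤ/41ℤ, hence bijective (finite equal-size domain and codomain). In particular ψ is bijective.
Since ψ is bijective, we find the preimage of 28. The inverse of x ↦ x^11 on (ℤ/41ℤ)^× is x ↦ x^11, because 11·11 = 121 = 3·40 + 1 ≡ 1 (mod 40) and x^{40} = 1 for x ≠ 0 (Fermat). So ψ⁻¹(28) = 28^11 mod 41.
Repeated squaring mod 41: 28^1 ≡ 28, 28^2 ≡ 28² = 784 ≡ 5, 28^4 ≡ 5² = 25, 28^8 ≡ 25² = 625 ≡ 10. Since 11 = 8 + 2 + 1, 28^11 ≡ 10·5·28: 10·5 = 50 ≡ 9, then 9·28 = 252 ≡ 6. So 28^11 ≡ 6 (mod 41).
Hence ψ⁻¹(28) = 6.

6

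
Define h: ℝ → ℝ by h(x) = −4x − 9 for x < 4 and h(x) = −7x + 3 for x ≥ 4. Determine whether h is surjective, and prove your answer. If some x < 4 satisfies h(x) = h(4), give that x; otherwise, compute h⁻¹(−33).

36/7

Both pieces are strictly decreasing (slopes −4 and −7), so each is injective on its own interval.
The left piece maps (−∞, 4) onto (−25, ∞); the right piece maps [4, ∞) onto (−∞, −25].
These images together cover ℝ, so h is surjective.
Because the two images are disjoint, no x < 4 has h(x) = h(4), so we compute h⁻¹(−33): −33 lies in (−∞, −25], so solve −7x + 3 = −33: x = (−33 − 3)/(−7) = 36/7.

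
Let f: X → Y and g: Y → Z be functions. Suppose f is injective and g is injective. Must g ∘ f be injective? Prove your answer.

injective

Suppose (g ∘ f)(x_1) = (g ∘ f)(x_2), i.e. g(f(x_1)) = g(f(x_2)).
Since g is injective, f(x_1) = f(x_2). Since f is injective, x_1 = x_2. Hence g ∘ f is injective.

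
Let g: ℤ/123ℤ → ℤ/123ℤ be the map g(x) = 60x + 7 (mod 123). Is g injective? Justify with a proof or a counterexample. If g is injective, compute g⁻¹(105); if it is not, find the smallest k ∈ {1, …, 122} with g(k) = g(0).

We have gcd(60, 123) = 3 > 1. Taking s = 0 and t = 41: g(0) = 7 and g(41) = 60·41 + 7 = 2467 ≡ 7 (mod 123).
So g(0) = g(41) while 0 ≠ 41, so g is not injective.
Since g is not injective, we find the least positive k with g(k) = g(0): this means 60k ≡ 0 (mod 123), i.e. 123 ∣ 60k. Since gcd(60, 123) = 3, dividing through by 3 this holds exactly when 41 ∣ 20k, and as gcd(20, 41) = 1, exactly when 41 ∣ k.
The smallest positive such k is 41.

41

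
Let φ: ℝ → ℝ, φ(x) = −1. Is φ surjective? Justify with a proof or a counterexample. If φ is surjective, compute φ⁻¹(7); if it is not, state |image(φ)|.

1

φ(x) = −1 for all x, so 0 has no preimage and φ is not surjective.
Since φ is not surjective, we state |image(φ)|: the image of φ is {−1}, which has 1 element.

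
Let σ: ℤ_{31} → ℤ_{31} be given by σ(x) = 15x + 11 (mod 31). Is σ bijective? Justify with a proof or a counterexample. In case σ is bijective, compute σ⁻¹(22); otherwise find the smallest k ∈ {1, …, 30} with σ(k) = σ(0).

Suppose σ(u) = σ(v) in ℤ_{31}. Then 15u + 11 ≡ 15v + 11 (mod 31), therefore 15(u − v) ≡ 0 (mod 31).
Since gcd(15, 31) = 1, 15 is invertible modulo 31, thus u − v ≡ 0 (mod 31), i.e. u = v.
We now compute 15⁻¹ mod 31 explicitly. Euclid's algorithm: 31 = 2·15 + 1; back-substituting gives 1 = 29·15 − 14·31, so 15⁻¹ ≡ 29 (mod 31).
For any y ∈ ℤ_{31}, x = 29(y − 11) mod 31 satisfies σ(x) = 15·29(y − 11) + 11 ≡ y (since 15·29 ≡ 1 mod 31). So every y has a preimage.
Therefore σ is bijective.
Since σ is bijective, we compute σ⁻¹(22): solve 15x + 11 ≡ 22 (mod 31), i.e. 15x ≡ 11 (mod 31).
Multiplying by 15⁻¹ = 29 gives x ≡ 29·11 = 319 = 10·31 + 9 ≡ 9 (mod 31).
Check: σ(9) = 15·9 + 11 = 146 = 4·31 + 22 ≡ 22 (mod 31).

9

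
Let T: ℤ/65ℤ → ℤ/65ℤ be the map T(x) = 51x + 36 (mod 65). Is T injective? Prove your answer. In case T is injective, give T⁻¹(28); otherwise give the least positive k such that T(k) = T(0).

47

Recall: T is injective when T(a) = T(b) forces a = b.
Suppose T(a) = T(b) in ℤ/65ℤ. Then 51a + 36 ≡ 51b + 36 (mod 65), therefore 51(a − b) ≡ 0 (mod 65).
Since gcd(51, 65) = 1, 51 is invertible modulo 65, thus a − b ≡ 0 (mod 65), i.e. a = b.
Hence T is injective.
We now compute 51⁻¹ mod 65 explicitly. Euclid's algorithm: 65 = 1·51 + 14, 51 = 3·14 + 9, 14 = 1·9 + 5, 9 = 1·5 + 4, 5 = 1·4 + 1; back-substituting gives 1 = 51·51 − 40·65, so 51⁻¹ ≡ 51 (mod 65).
Since T is injective, we find T⁻¹(28): we need 51x ≡ 28 − 36 ≡ 57 (mod 65). Using 51⁻¹ = 51: x ≡ 51·57 = 2907 = 44·65 + 47, so x = 47.
Check: T(47) = 51·47 + 36 = 2433 = 37·65 + 28 ≡ 28 (mod 65).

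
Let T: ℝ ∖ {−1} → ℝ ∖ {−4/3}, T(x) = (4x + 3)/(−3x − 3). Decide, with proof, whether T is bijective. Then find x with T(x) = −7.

Suppose T(x_1) = T(x_2). Cross-multiplying: (4x_1 + 3)(−3x_2 − 3) = (4x_2 + 3)(−3x_1 − 3).
Expanding both sides and cancelling the symmetric terms leaves −3·(x_1 − x_2) = 0. Since −3 ≠ 0, x_1 = x_2. Therefore T is injective.
For any y ≠ −4/3, solving y(−3x − 3) = 4x + 3 for x gives a well-defined x ≠ −1. So T is surjective.
So T is bijective.
Solving T(x) = −7: cross-multiplying gives 4x + 3 = −7(−3x − 3), which rearranges to −17x = 18, so x = −18/17.

-18/17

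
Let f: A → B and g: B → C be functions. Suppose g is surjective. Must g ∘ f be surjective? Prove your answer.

No. Take A = {1}, B = C = {1, 2, 3, 4, 5, 6}, f(1) = 1, and g = identity (surjective).
Then (g ∘ f)(1) = 1, and 6 ∈ C has no preimage under g ∘ f, so g ∘ f is not surjective.

not surjective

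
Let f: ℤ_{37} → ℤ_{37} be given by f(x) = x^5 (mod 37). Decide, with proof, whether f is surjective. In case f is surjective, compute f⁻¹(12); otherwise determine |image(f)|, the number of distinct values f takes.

Since 37 is prime, the nonzero elements of ℤ_{37} form a cyclic group of order 36.
As gcd(5, 36) = 1, raising to the 5th power is a bijection on this group: if a^5 ≡ b^5 then (ab^{−1})^5 = 1, and the only element of order dividing gcd(5, 36) = 1 is 1, so a = b.
With f(0) = 0 this makes f injective on all of ℤ_{37}, hence bijective (finite equal-size domain and codomain). In particular f is surjective.
Since f is surjective, we find the preimage of 12. The inverse of x ↦ x^5 on (ℤ_{37})^× is x ↦ x^29, because 5·29 = 145 = 4·36 + 1 ≡ 1 (mod 36) and x^{36} = 1 for x ≠ 0 (Fermat). So f⁻¹(12) = 12^29 mod 37.
Repeated squaring mod 37: 12^1 ≡ 12, 12^2 ≡ 12² = 144 ≡ 33, 12^4 ≡ 33² = 1089 ≡ 16, 12^8 ≡ 16² = 256 ≡ 34, 12^16 ≡ 34² = 1156 ≡ 9. Since 29 = 16 + 8 + 4 + 1, 12^29 ≡ 9·34·16·12: 9·34 = 306 ≡ 10, then 10·16 = 160 ≡ 12, then 12·12 = 144 ≡ 33. So 12^29 ≡ 33 (mod 37).
Hence f⁻¹(12) = 33.

33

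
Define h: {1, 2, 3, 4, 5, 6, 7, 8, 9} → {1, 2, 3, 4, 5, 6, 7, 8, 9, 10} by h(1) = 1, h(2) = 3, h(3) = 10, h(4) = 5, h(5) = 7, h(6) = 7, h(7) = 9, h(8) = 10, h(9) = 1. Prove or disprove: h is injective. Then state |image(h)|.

6

h(5) = 7 = h(6) with 5 ≠ 6, so h is not injective.
The image of h is {1, 3, 5, 7, 9, 10}, which has 6 elements.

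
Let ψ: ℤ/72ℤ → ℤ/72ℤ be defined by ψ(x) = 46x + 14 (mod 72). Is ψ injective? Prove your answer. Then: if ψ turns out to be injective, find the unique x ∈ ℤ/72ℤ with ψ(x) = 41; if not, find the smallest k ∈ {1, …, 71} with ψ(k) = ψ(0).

By definition, ψ is injective if ψ(s) = ψ(t) implies s = t.
We have gcd(46, 72) = 2 > 1. Taking s = 0 and t = 36: ψ(0) = 14 and ψ(36) = 46·36 + 14 = 1670 ≡ 14 (mod 72).
So ψ(0) = ψ(36) while 0 ≠ 36, therefore ψ is not injective.
Since ψ is not injective, we find the least positive k with ψ(k) = ψ(0): this means 46k ≡ 0 (mod 72), i.e. 72 ∣ 46k. Since gcd(46, 72) = 2, dividing through by 2 this holds exactly when 36 ∣ 23k, and as gcd(23, 36) = 1, exactly when 36 ∣ k.
The smallest positive such k is 36.

36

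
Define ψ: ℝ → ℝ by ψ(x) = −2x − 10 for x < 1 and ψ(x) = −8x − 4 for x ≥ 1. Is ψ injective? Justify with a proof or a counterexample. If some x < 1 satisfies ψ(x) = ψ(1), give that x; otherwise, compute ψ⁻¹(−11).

Both pieces are strictly decreasing (slopes −2 and −8), so each is injective on its own interval.
The left piece maps (−∞, 1) onto (−12, ∞); the right piece maps [1, ∞) onto (−∞, −12].
These images are disjoint, so no value is attained by both pieces. Therefore ψ is injective.
Because the two images are disjoint, no x < 1 has ψ(x) = ψ(1), so we compute ψ⁻¹(−11): −11 lies in (−12, ∞), so solve −2x − 10 = −11: x = (−11 + 10)/(−2) = 1/2.

1/2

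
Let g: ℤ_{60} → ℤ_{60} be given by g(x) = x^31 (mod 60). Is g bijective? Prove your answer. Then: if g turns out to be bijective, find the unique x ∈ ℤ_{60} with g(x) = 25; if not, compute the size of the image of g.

45

g(0) = 0^31 = 0.
g(30): Repeated squaring mod 60: 30^1 ≡ 30, 30^2 ≡ 30² = 900 ≡ 0, 30^4 ≡ 0² = 0, 30^8 ≡ 0² = 0, 30^16 ≡ 0² = 0. Since 31 = 16 + 8 + 4 + 2 + 1, 30^31 ≡ 0·0·0·0·30: 0·0 = 0, then 0·0 = 0, then 0·0 = 0, then 0·30 = 0. So 30^31 ≡ 0 (mod 60).
So g(0) = g(30) = 0 while 0 ≠ 30, thus g is not injective, hence not bijective.
Since g is not bijective, we determine |image(g)|. Computing x^31 mod 60 for each x (by repeated squaring, reducing mod 60 at every step), the values g(0), g(1), …, g(59) are: 0, 1, 8, 27, 4, 5, 36, 43, 32, 9, 40, 11, 48, 37, 44, 15, 16, 53, 12, 19, 20, 21, 28, 47, 24, 25, 56, 3, 52, 29, 0, 31, 8, 57, 4, 35, 36, 13, 32, 39, 40, 41, 48, 7, 44, 45, 16, 23, 12, 49, 20, 51, 28, 17, 24, 55, 56, 33, 52, 59.
The distinct values are {0, 1, 3, 4, 5, 7, 8, 9, 11, 12, 13, 15, 16, 17, 19, 20, 21, 23, 24, 25, 27, 28, 29, 31, 32, 33, 35, 36, 37, 39, 40, 41, 43, 44, 45, 47, 48, 49, 51, 52, 53, 55, 56, 57, 59}; there are 45 of them.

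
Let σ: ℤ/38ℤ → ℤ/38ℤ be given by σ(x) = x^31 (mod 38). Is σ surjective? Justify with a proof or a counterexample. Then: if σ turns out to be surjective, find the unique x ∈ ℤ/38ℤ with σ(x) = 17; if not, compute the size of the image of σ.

Computing x^31 mod 38 for each x (by repeated squaring, reducing mod 38 at every step), the values σ(0), σ(1), …, σ(37) are: 0, 1, 22, 33, 28, 17, 4, 7, 8, 25, 32, 11, 12, 15, 2, 29, 24, 35, 18, 19, 20, 3, 14, 9, 36, 23, 26, 27, 6, 13, 30, 31, 34, 21, 10, 5, 16, 37.
Every element of ℤ/38ℤ appears exactly once in this list, so σ is a bijection, and in particular surjective.
Since σ is surjective, we read off the preimage of 17 from the same table: σ(5) = 17, so σ⁻¹(17) = 5.

5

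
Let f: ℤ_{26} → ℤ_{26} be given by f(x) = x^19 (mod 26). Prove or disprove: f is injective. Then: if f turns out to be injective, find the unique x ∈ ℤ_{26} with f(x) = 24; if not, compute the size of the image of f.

2

Computing x^19 mod 26 for each x (by repeated squaring, reducing mod 26 at every step), the values f(0), f(1), …, f(25) are: 0, 1, 24, 3, 4, 21, 20, 19, 18, 9, 10, 15, 12, 13, 14, 11, 16, 17, 8, 7, 6, 5, 22, 23, 2, 25.
Every element of ℤ_{26} appears exactly once in this list, so f is a bijection, and in particular injective.
Since f is injective, we read off the preimage of 24 from the same table: f(2) = 24, so f⁻¹(24) = 2.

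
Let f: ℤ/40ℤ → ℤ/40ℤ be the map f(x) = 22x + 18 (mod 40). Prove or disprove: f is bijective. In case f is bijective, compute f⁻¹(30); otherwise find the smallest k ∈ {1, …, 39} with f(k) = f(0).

20

We have gcd(22, 40) = 2 > 1. Taking u = 0 and v = 20: f(0) = 18 and f(20) = 22·20 + 18 = 458 ≡ 18 (mod 40).
So f(0) = f(20) while 0 ≠ 20, so f is not injective, hence not bijective.
Since f is not bijective, we find the least positive k with f(k) = f(0): this means 22k ≡ 0 (mod 40), i.e. 40 ∣ 22k. Since gcd(22, 40) = 2, dividing through by 2 this holds exactly when 20 ∣ 11k, and as gcd(11, 20) = 1, exactly when 20 ∣ k.
The smallest positive such k is 20.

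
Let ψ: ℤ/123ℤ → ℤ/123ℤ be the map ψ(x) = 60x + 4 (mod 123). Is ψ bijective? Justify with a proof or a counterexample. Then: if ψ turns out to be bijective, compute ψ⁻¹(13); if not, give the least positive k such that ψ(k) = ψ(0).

41

Recall: injectivity means: for all a, b in the domain, ψ(a) = ψ(b) implies a = b.
We have gcd(60, 123) = 3 > 1. Taking a = 0 and b = 41: ψ(0) = 4 and ψ(41) = 60·41 + 4 = 2464 ≡ 4 (mod 123).
So ψ(0) = ψ(41) while 0 ≠ 41, therefore ψ is not injective, hence not bijective.
Since ψ is not bijective, we find the least positive k with ψ(k) = ψ(0): this means 60k ≡ 0 (mod 123), i.e. 123 ∣ 60k. Since gcd(60, 123) = 3, dividing through by 3 this holds exactly when 41 ∣ 20k, and as gcd(20, 41) = 1, exactly when 41 ∣ k.
The smallest positive such k is 41.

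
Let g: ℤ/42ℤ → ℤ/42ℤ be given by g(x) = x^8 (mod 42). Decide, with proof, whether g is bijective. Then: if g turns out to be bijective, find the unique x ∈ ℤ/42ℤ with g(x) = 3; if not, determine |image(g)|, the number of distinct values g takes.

16

g(4): Repeated squaring mod 42: 4^1 ≡ 4, 4^2 ≡ 4² = 16, 4^4 ≡ 16² = 256 ≡ 4, 4^8 ≡ 4² = 16. So 4^8 ≡ 16 (mod 42).
g(10): Repeated squaring mod 42: 10^1 ≡ 10, 10^2 ≡ 10² = 100 ≡ 16, 10^4 ≡ 16² = 256 ≡ 4, 10^8 ≡ 4² = 16. So 10^8 ≡ 16 (mod 42).
So g(4) = g(10) = 16 while 4 ≠ 10, therefore g is not injective, hence not bijective.
Since g is not bijective, we determine |image(g)|. Computing x^8 mod 42 for each x (by repeated squaring, reducing mod 42 at every step), the values g(0), g(1), …, g(41) are: 0, 1, 4, 9, 16, 25, 36, 7, 22, 39, 16, 37, 18, 1, 28, 15, 4, 37, 30, 25, 22, 21, 22, 25, 30, 37, 4, 15, 28, 1, 18, 37, 16, 39, 22, 7, 36, 25, 16, 9, 4, 1.
The distinct values are {0, 1, 4, 7, 9, 15, 16, 18, 21, 22, 25, 28, 30, 36, 37, 39}; there are 16 of them.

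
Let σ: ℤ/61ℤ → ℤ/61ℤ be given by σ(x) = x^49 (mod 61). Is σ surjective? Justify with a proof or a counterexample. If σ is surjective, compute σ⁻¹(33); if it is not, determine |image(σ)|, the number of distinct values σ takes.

Since 61 is prime, the nonzero elements of ℤ/61ℤ form a cyclic group of order 60.
As gcd(49, 60) = 1, raising to the 49th power is a bijection on this group: if s^49 ≡ t^49 then (st^{−1})^49 = 1, and the only element of order dividing gcd(49, 60) = 1 is 1, so s = t.
With σ(0) = 0 this makes σ injective on all of ℤ/61ℤ, hence bijective (finite equal-size domain and codomain). In particular σ is surjective.
Since σ is surjective, we find the preimage of 33. The inverse of x ↦ x^49 on (ℤ/61ℤ)^× is x ↦ x^49, because 49·49 = 2401 = 40·60 + 1 ≡ 1 (mod 60) and x^{60} = 1 for x ≠ 0 (Fermat). So σ⁻¹(33) = 33^49 mod 61.
Repeated squaring mod 61: 33^1 ≡ 33, 33^2 ≡ 33² = 1089 ≡ 52, 33^4 ≡ 52² = 2704 ≡ 20, 33^8 ≡ 20² = 400 ≡ 34, 33^16 ≡ 34² = 1156 ≡ 58, 33^32 ≡ 58² = 3364 ≡ 9. Since 49 = 32 + 16 + 1, 33^49 ≡ 9·58·33: 9·58 = 522 ≡ 34, then 34·33 = 1122 ≡ 24. So 33^49 ≡ 24 (mod 61).
Hence σ⁻¹(33) = 24.

24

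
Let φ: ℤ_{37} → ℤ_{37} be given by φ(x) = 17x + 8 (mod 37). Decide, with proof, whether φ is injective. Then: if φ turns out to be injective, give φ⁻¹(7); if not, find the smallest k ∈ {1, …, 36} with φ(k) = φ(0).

13

If φ(a) = φ(b), then 17a ≡ 17b (mod 37). Because gcd(17, 37) = 1, we may cancel 17 to get a ≡ b (mod 37).
Therefore φ is injective.
We now compute 17⁻¹ mod 37 explicitly. Euclid's algorithm: 37 = 2·17 + 3, 17 = 5·3 + 2, 3 = 1·2 + 1; back-substituting gives 1 = 24·17 − 11·37, so 17⁻¹ ≡ 24 (mod 37).
Since φ is injective, we find φ⁻¹(7): we need 17x ≡ 7 − 8 ≡ 36 (mod 37). Using 17⁻¹ = 24: x ≡ 24·36 = 864 = 23·37 + 13, so x = 13.
Check: φ(13) = 17·13 + 8 = 229 = 6·37 + 7 ≡ 7 (mod 37).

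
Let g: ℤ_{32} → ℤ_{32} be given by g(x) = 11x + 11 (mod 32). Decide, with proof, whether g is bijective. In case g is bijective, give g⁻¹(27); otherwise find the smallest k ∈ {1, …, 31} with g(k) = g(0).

Suppose g(s) = g(t) in ℤ_{32}. Then 11s + 11 ≡ 11t + 11 (mod 32), thus 11(s − t) ≡ 0 (mod 32).
Since gcd(11, 32) = 1, 11 is invertible modulo 32, therefore s − t ≡ 0 (mod 32), i.e. s = t.
We now compute 11⁻¹ mod 32 explicitly. Euclid's algorithm: 32 = 2·11 + 10, 11 = 1·10 + 1; back-substituting gives 1 = 3·11 − 1·32, so 11⁻¹ ≡ 3 (mod 32).
For any y ∈ ℤ_{32}, x = 3(y − 11) mod 32 satisfies g(x) = 11·3(y − 11) + 11 ≡ y (since 11·3 ≡ 1 mod 32). So every y has a preimage.
Hence g is bijective.
Since g is bijective, we find g⁻¹(27): we need 11x ≡ 27 − 11 ≡ 16 (mod 32). Using 11⁻¹ = 3: x ≡ 3·16 = 48 = 1·32 + 16, so x = 16.
Check: g(16) = 11·16 + 11 = 187 = 5·32 + 27 ≡ 27 (mod 32).

16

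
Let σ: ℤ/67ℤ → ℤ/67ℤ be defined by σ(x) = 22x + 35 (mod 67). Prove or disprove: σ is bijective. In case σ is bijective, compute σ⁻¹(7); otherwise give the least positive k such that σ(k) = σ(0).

If σ(u) = σ(v), then 22u ≡ 22v (mod 67). Because gcd(22, 67) = 1, we may cancel 22 to get u ≡ v (mod 67).
We now compute 22⁻¹ mod 67 explicitly. Euclid's algorithm: 67 = 3·22 + 1; back-substituting gives 1 = 64·22 − 21·67, so 22⁻¹ ≡ 64 (mod 67).
For any y ∈ ℤ/67ℤ, x = 64(y − 35) mod 67 satisfies σ(x) = 22·64(y − 35) + 35 ≡ y (since 22·64 ≡ 1 mod 67). So every y has a preimage.
Therefore σ is bijective.
Since σ is bijective, we find σ⁻¹(7): we need 22x ≡ 7 − 35 ≡ 39 (mod 67). Using 22⁻¹ = 64: x ≡ 64·39 = 2496 = 37·67 + 17, so x = 17.
Check: σ(17) = 22·17 + 35 = 409 = 6·67 + 7 ≡ 7 (mod 67).

17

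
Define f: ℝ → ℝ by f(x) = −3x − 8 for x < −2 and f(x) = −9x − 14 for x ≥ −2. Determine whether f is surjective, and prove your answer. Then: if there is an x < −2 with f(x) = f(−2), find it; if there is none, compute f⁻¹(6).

Both pieces are strictly decreasing (slopes −3 and −9), so each is injective on its own interval.
The left piece maps (−∞, −2) onto (−2, ∞); the right piece maps [−2, ∞) onto (−∞, 4].
The union (−2, ∞) ∪ (−∞, 4] covers ℝ, so f is surjective.
For the follow-up: the images overlap, so an x < −2 with f(x) = f(−2) exists. f(−2) = 4; solving −3x − 8 = 4 for x < −2 gives x = (4 + 8)/(−3) = −4.

-4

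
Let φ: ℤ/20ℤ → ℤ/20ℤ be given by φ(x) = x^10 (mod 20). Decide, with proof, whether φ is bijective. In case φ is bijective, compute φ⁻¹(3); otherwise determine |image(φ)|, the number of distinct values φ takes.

6

φ(4): Repeated squaring mod 20: 4^1 ≡ 4, 4^2 ≡ 4² = 16, 4^4 ≡ 16² = 256 ≡ 16, 4^8 ≡ 16² = 256 ≡ 16. Since 10 = 8 + 2, 4^10 ≡ 16·16: 16·16 = 256 ≡ 16. So 4^10 ≡ 16 (mod 20).
φ(6): Repeated squaring mod 20: 6^1 ≡ 6, 6^2 ≡ 6² = 36 ≡ 16, 6^4 ≡ 16² = 256 ≡ 16, 6^8 ≡ 16² = 256 ≡ 16. Since 10 = 8 + 2, 6^10 ≡ 16·16: 16·16 = 256 ≡ 16. So 6^10 ≡ 16 (mod 20).
So φ(4) = φ(6) = 16 while 4 ≠ 6, thus φ is not injective, hence not bijective.
Since φ is not bijective, we determine |image(φ)|. Computing x^10 mod 20 for each x (by repeated squaring, reducing mod 20 at every step), the values φ(0), φ(1), …, φ(19) are: 0, 1, 4, 9, 16, 5, 16, 9, 4, 1, 0, 1, 4, 9, 16, 5, 16, 9, 4, 1.
The distinct values are {0, 1, 4, 5, 9, 16}; there are 6 of them.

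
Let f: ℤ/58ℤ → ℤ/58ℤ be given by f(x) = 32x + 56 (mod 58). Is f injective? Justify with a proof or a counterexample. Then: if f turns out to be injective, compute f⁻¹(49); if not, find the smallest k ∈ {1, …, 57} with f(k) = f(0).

Recall: injectivity means: for all u, v in the domain, f(u) = f(v) implies u = v.
We have gcd(32, 58) = 2 > 1. Taking u = 0 and v = 29: f(0) = 56 and f(29) = 32·29 + 56 = 984 ≡ 56 (mod 58).
So f(0) = f(29) while 0 ≠ 29, hence f is not injective.
Since f is not injective, we find the least positive k with f(k) = f(0): this means 32k ≡ 0 (mod 58), i.e. 58 ∣ 32k. Since gcd(32, 58) = 2, dividing through by 2 this holds exactly when 29 ∣ 16k, and as gcd(16, 29) = 1, exactly when 29 ∣ k.
The smallest positive such k is 29.

29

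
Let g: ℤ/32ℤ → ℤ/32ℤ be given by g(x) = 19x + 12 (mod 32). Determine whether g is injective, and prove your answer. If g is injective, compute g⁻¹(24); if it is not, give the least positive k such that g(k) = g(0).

Suppose g(u) = g(v) in ℤ/32ℤ. Then 19u + 12 ≡ 19v + 12 (mod 32), hence 19(u − v) ≡ 0 (mod 32).
Since gcd(19, 32) = 1, 19 is invertible modulo 32, hence u − v ≡ 0 (mod 32), i.e. u = v.
So g is injective.
We now compute 19⁻¹ mod 32 explicitly. Euclid's algorithm: 32 = 1·19 + 13, 19 = 1·13 + 6, 13 = 2·6 + 1; back-substituting gives 1 = 27·19 − 16·32, so 19⁻¹ ≡ 27 (mod 32).
Since g is injective, we compute g⁻¹(24): solve 19x + 12 ≡ 24 (mod 32), i.e. 19x ≡ 12 (mod 32).
Multiplying by 19⁻¹ = 27 gives x ≡ 27·12 = 324 = 10·32 + 4 ≡ 4 (mod 32).
Check: g(4) = 19·4 + 12 = 88 = 2·32 + 24 ≡ 24 (mod 32).

4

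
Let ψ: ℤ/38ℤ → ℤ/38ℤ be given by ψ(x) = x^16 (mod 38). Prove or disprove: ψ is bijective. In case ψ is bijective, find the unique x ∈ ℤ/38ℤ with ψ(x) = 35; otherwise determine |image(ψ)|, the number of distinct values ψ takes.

ψ(18): Repeated squaring mod 38: 18^1 ≡ 18, 18^2 ≡ 18² = 324 ≡ 20, 18^4 ≡ 20² = 400 ≡ 20, 18^8 ≡ 20² = 400 ≡ 20, 18^16 ≡ 20² = 400 ≡ 20. So 18^16 ≡ 20 (mod 38).
ψ(20): Repeated squaring mod 38: 20^1 ≡ 20, 20^2 ≡ 20² = 400 ≡ 20, 20^4 ≡ 20² = 400 ≡ 20, 20^8 ≡ 20² = 400 ≡ 20, 20^16 ≡ 20² = 400 ≡ 20. So 20^16 ≡ 20 (mod 38).
So ψ(18) = ψ(20) = 20 while 18 ≠ 20, thus ψ is not injective, hence not bijective.
Since ψ is not bijective, we determine |image(ψ)|. Computing x^16 mod 38 for each x (by repeated squaring, reducing mod 38 at every step), the values ψ(0), ψ(1), …, ψ(37) are: 0, 1, 24, 17, 6, 35, 28, 7, 30, 23, 4, 11, 26, 9, 16, 25, 36, 5, 20, 19, 20, 5, 36, 25, 16, 9, 26, 11, 4, 23, 30, 7, 28, 35, 6, 17, 24, 1.
The distinct values are {0, 1, 4, 5, 6, 7, 9, 11, 16, 17, 19, 20, 23, 24, 25, 26, 28, 30, 35, 36}; there are 20 of them.

20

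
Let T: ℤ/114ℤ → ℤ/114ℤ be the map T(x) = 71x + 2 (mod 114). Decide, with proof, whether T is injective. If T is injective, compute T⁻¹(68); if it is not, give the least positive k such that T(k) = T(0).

78

Suppose T(x_1) = T(x_2) in ℤ/114ℤ. Then 71x_1 + 2 ≡ 71x_2 + 2 (mod 114), thus 71(x_1 − x_2) ≡ 0 (mod 114).
Since gcd(71, 114) = 1, 71 is invertible modulo 114, so x_1 − x_2 ≡ 0 (mod 114), i.e. x_1 = x_2.
So T is injective.
We now compute 71⁻¹ mod 114 explicitly. Euclid's algorithm: 114 = 1·71 + 43, 71 = 1·43 + 28, 43 = 1·28 + 15, 28 = 1·15 + 13, 15 = 1·13 + 2, 13 = 6·2 + 1; back-substituting gives 1 = 53·71 − 33·114, so 71⁻¹ ≡ 53 (mod 114).
Since T is injective, we compute T⁻¹(68): solve 71x + 2 ≡ 68 (mod 114), i.e. 71x ≡ 66 (mod 114).
Multiplying by 71⁻¹ = 53 gives x ≡ 53·66 = 3498 = 30·114 + 78 ≡ 78 (mod 114).
Check: T(78) = 71·78 + 2 = 5540 = 48·114 + 68 ≡ 68 (mod 114).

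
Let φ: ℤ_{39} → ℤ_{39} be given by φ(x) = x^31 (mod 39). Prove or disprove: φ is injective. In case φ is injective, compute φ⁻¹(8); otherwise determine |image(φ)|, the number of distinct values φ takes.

5

Computing x^31 mod 39 for each x (by repeated squaring, reducing mod 39 at every step), the values φ(0), φ(1), …, φ(38) are: 0, 1, 11, 3, 4, 8, 33, 19, 5, 9, 10, 2, 12, 13, 14, 24, 16, 17, 21, 7, 32, 18, 22, 23, 15, 25, 26, 27, 37, 29, 30, 34, 20, 6, 31, 35, 36, 28, 38.
Every element of ℤ_{39} appears exactly once in this list, so φ is a bijection, and in particular injective.
Since φ is injective, we read off the preimage of 8 from the same table: φ(5) = 8, so φ⁻¹(8) = 5.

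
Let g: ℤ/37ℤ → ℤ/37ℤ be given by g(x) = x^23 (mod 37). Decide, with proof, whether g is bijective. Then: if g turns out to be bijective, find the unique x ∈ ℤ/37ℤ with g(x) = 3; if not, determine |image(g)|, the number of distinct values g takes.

28

Since 37 is prime, the nonzero elements of ℤ/37ℤ form a cyclic group of order 36.
As gcd(23, 36) = 1, raising to the 23rd power is a bijection on this group: if x_1^23 ≡ x_2^23 then (x_1x_2^{−1})^23 = 1, and the only element of order dividing gcd(23, 36) = 1 is 1, so x_1 = x_2.
With g(0) = 0 this makes g injective on all of ℤ/37ℤ, hence bijective (finite equal-size domain and codomain). In particular g is bijective.
Since g is bijective, we find the preimage of 3. The inverse of x ↦ x^23 on (ℤ/37ℤ)^× is x ↦ x^11, because 23·11 = 253 = 7·36 + 1 ≡ 1 (mod 36) and x^{36} = 1 for x ≠ 0 (Fermat). So g⁻¹(3) = 3^11 mod 37.
Repeated squaring mod 37: 3^1 ≡ 3, 3^2 ≡ 3² = 9, 3^4 ≡ 9² = 81 ≡ 7, 3^8 ≡ 7² = 49 ≡ 12. Since 11 = 8 + 2 + 1, 3^11 ≡ 12·9·3: 12·9 = 108 ≡ 34, then 34·3 = 102 ≡ 28. So 3^11 ≡ 28 (mod 37).
Hence g⁻¹(3) = 28.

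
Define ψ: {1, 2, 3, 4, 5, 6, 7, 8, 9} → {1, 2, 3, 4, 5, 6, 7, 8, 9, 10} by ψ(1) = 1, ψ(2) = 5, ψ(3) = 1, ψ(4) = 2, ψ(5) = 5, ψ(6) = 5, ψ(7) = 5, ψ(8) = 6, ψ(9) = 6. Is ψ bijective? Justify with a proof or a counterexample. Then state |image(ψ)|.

ψ(1) = 1 = ψ(3) with 1 ≠ 3, so ψ is not injective, hence not bijective.
The image of ψ is {1, 2, 5, 6}, which has 4 elements.

4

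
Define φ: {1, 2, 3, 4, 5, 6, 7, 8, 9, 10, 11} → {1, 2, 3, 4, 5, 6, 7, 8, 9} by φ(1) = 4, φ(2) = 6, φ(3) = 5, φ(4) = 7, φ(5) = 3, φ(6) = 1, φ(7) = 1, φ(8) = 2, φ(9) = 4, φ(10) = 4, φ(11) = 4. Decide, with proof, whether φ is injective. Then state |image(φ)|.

7

φ(6) = 1 = φ(7) with 6 ≠ 7, so φ is not injective.
The image of φ is {1, 2, 3, 4, 5, 6, 7}, which has 7 elements.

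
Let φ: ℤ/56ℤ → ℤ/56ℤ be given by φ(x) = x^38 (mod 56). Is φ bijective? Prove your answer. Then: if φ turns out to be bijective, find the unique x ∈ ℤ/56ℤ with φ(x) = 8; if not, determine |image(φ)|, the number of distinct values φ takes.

φ(6): Repeated squaring mod 56: 6^1 ≡ 6, 6^2 ≡ 6² = 36, 6^4 ≡ 36² = 1296 ≡ 8, 6^8 ≡ 8² = 64 ≡ 8, 6^16 ≡ 8² = 64 ≡ 8, 6^32 ≡ 8² = 64 ≡ 8. Since 38 = 32 + 4 + 2, 6^38 ≡ 8·8·36: 8·8 = 64 ≡ 8, then 8·36 = 288 ≡ 8. So 6^38 ≡ 8 (mod 56).
φ(8): Repeated squaring mod 56: 8^1 ≡ 8, 8^2 ≡ 8² = 64 ≡ 8, 8^4 ≡ 8² = 64 ≡ 8, 8^8 ≡ 8² = 64 ≡ 8, 8^16 ≡ 8² = 64 ≡ 8, 8^32 ≡ 8² = 64 ≡ 8. Since 38 = 32 + 4 + 2, 8^38 ≡ 8·8·8: 8·8 = 64 ≡ 8, then 8·8 = 64 ≡ 8. So 8^38 ≡ 8 (mod 56).
So φ(6) = φ(8) = 8 while 6 ≠ 8, thus φ is not injective, hence not bijective.
Since φ is not bijective, we determine |image(φ)|. Computing x^38 mod 56 for each x (by repeated squaring, reducing mod 56 at every step), the values φ(0), φ(1), …, φ(55) are: 0, 1, 32, 9, 16, 25, 8, 49, 8, 25, 16, 9, 32, 1, 0, 1, 32, 9, 16, 25, 8, 49, 8, 25, 16, 9, 32, 1, 0, 1, 32, 9, 16, 25, 8, 49, 8, 25, 16, 9, 32, 1, 0, 1, 32, 9, 16, 25, 8, 49, 8, 25, 16, 9, 32, 1.
The distinct values are {0, 1, 8, 9, 16, 25, 32, 49}; there are 8 of them.

8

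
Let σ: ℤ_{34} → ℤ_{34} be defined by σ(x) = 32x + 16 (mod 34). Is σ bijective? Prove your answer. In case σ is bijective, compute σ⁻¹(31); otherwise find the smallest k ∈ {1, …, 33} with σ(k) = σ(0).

17

We have gcd(32, 34) = 2 > 1. Taking u = 0 and v = 17: σ(0) = 16 and σ(17) = 32·17 + 16 = 560 ≡ 16 (mod 34).
So σ(0) = σ(17) while 0 ≠ 17, therefore σ is not injective, hence not bijective.
Since σ is not bijective, we find the least positive k with σ(k) = σ(0): this means 32k ≡ 0 (mod 34), i.e. 34 ∣ 32k. Since gcd(32, 34) = 2, dividing through by 2 this holds exactly when 17 ∣ 16k, and as gcd(16, 17) = 1, exactly when 17 ∣ k.
The smallest positive such k is 17.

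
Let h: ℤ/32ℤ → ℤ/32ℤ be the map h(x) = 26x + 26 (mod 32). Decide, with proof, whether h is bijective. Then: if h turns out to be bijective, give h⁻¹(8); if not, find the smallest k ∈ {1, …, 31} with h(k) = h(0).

Recall that injectivity means: for all a, b in the domain, h(a) = h(b) implies a = b.
We have gcd(26, 32) = 2 > 1. Taking a = 0 and b = 16: h(0) = 26 and h(16) = 26·16 + 26 = 442 ≡ 26 (mod 32).
So h(0) = h(16) while 0 ≠ 16, hence h is not injective, hence not bijective.
Since h is not bijective, we find the least positive k with h(k) = h(0): this means 26k ≡ 0 (mod 32), i.e. 32 ∣ 26k. Since gcd(26, 32) = 2, dividing through by 2 this holds exactly when 16 ∣ 13k, and as gcd(13, 16) = 1, exactly when 16 ∣ k.
The smallest positive such k is 16.

16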